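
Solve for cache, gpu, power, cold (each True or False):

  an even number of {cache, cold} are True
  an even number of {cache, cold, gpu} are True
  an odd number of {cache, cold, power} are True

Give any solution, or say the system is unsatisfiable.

cache: True; gpu: False; power: True; cold: True

{cache, cold}: 2 true → even ✓
{cache, cold, gpu}: 2 true → even ✓
{cache, cold, power}: 3 true → odd ✓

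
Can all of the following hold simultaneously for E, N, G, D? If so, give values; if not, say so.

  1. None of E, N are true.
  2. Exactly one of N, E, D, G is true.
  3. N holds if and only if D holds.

E: False, N: False, G: True, D: False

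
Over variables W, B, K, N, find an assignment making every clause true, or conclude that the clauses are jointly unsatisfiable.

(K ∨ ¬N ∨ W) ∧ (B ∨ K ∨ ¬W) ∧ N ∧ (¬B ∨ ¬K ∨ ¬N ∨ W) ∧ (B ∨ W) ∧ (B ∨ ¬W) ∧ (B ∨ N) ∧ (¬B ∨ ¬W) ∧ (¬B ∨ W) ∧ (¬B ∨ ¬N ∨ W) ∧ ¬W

Case W = True:
  Clause (¬W) is falsified — contradiction.
Case W = False:
  (N) forces N = True.
  (K ∨ ¬N ∨ W) forces K = True.
  (¬B ∨ ¬K ∨ ¬N ∨ W) forces B = False.
  Clause (B ∨ W) is falsified — contradiction.
Both cases fail, so the formula is unsatisfiable.

UNSATISFIABLE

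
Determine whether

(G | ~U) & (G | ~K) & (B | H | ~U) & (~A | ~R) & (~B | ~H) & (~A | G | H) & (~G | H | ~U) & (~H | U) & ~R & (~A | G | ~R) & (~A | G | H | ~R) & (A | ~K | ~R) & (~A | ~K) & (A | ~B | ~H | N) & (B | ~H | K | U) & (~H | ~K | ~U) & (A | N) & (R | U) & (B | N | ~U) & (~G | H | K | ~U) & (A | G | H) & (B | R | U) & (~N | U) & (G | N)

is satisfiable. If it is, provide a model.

H: True, R: False, B: False, U: True, A: True, K: False, N: True, G: True

Unit clause (~R) forces R = False.
In (R | U) only U is left, so U = True.
In (G | ~U) only G is left, so G = True.
In (~G | H | ~U) only H is left, so H = True.
In (~H | ~K | ~U) only ~K is left, so K = False.
In (~B | ~H) only ~B is left, so B = False.
In (B | N | ~U) only N is left, so N = True.
Set A = True.
All clauses satisfied.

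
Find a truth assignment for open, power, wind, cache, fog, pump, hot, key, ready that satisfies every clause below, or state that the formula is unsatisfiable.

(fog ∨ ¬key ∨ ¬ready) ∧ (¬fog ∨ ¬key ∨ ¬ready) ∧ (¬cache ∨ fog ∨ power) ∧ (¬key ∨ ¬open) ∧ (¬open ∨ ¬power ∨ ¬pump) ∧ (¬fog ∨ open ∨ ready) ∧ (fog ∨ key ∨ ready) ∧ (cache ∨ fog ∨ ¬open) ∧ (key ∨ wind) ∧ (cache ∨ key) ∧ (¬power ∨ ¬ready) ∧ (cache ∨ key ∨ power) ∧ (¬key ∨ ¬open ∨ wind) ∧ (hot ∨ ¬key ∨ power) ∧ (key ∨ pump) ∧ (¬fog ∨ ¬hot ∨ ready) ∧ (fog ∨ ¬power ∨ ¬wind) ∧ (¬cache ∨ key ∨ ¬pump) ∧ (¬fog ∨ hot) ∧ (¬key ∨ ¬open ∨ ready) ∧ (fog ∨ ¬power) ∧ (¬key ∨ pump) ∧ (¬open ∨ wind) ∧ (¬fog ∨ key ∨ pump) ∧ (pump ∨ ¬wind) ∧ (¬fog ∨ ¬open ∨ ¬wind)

open=F; power=F; wind=F; cache=F; fog=F; pump=T; hot=T; key=T; ready=F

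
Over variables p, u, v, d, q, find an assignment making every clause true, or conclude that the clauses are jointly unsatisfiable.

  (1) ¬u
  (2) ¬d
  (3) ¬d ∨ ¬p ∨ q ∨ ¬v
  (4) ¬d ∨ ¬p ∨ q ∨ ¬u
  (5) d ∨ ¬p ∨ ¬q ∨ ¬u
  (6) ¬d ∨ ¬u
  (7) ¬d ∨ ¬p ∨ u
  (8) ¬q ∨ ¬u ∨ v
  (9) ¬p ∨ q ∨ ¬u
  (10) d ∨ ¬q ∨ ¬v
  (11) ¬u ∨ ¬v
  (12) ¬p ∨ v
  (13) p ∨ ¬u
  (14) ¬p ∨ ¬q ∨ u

Unit clause (¬u) forces u = False.
Unit clause (¬d) forces d = False.
Set p = False.
Set v = False.
Set q = True.
All clauses satisfied.

p=F; u=F; v=F; d=F; q=T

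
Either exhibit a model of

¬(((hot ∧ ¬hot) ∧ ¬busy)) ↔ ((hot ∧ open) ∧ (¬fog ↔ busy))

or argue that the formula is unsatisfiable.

fog = True, hot = True, open = True, busy = False

  ¬(((hot ∧ ¬hot) ∧ ¬busy)) ↔ ((hot ∧ open) ∧ (¬fog ↔ busy)) = True
    ¬(((hot ∧ ¬hot) ∧ ¬busy)) = True
      (hot ∧ ¬hot) ∧ ¬busy = False
        hot ∧ ¬hot = False
          ¬hot = False
        ¬busy = True
    (hot ∧ open) ∧ (¬fog ↔ busy) = True
      hot ∧ open = True
      ¬fog ↔ busy = True
        ¬fog = False
The formula evaluates to True.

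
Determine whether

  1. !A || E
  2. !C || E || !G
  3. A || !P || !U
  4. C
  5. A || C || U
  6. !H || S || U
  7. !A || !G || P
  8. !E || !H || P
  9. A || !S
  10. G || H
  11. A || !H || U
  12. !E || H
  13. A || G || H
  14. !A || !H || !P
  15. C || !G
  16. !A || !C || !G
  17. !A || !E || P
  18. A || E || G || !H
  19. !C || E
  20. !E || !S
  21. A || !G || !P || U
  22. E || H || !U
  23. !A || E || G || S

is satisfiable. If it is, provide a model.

Case C = True:
  (!C || E) forces E = True.
  (!E || H) forces H = True.
  (!E || !H || P) forces P = True.
  (!A || !H || !P) forces A = False.
  (A || !P || !U) forces U = False.
  Clause (A || !H || U) is falsified — contradiction.
Case C = False:
  Clause (C) is falsified — contradiction.
Both cases fail, so the formula is unsatisfiable.

The formula is unsatisfiable.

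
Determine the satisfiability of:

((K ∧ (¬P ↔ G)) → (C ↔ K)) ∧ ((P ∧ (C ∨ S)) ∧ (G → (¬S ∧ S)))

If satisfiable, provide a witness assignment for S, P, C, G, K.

S: True, P: True, C: True, G: False, K: True

  (K ∧ (¬P ↔ G)) → (C ↔ K) = True
    K ∧ (¬P ↔ G) = True
      ¬P ↔ G = True
        ¬P = False
    C ↔ K = True
  (P ∧ (C ∨ S)) ∧ (G → (¬S ∧ S)) = True
    P ∧ (C ∨ S) = True
      C ∨ S = True
    G → (¬S ∧ S) = True
      ¬S ∧ S = False
        ¬S = False
Both conjuncts True, so the formula holds.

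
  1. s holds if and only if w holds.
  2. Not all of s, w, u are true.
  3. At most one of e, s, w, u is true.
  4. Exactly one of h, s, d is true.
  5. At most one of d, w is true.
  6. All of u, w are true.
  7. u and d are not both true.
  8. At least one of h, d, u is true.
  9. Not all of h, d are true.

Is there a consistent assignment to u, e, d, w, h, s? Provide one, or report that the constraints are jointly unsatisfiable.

No satisfying assignment exists.

Case w = True:
  (1) with w=T forces s = True.
  Constraint (3) is violated (s=T, w=T) — contradiction.
Case w = False:
  Constraint (6) is violated (w=F) — contradiction.
Both cases fail — unsatisfiable.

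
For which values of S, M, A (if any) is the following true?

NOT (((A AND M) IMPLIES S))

S = False; M = True; A = True

  NOT (((A AND M) IMPLIES S)) = True
    (A AND M) IMPLIES S = False
      A AND M = True
The formula evaluates to True.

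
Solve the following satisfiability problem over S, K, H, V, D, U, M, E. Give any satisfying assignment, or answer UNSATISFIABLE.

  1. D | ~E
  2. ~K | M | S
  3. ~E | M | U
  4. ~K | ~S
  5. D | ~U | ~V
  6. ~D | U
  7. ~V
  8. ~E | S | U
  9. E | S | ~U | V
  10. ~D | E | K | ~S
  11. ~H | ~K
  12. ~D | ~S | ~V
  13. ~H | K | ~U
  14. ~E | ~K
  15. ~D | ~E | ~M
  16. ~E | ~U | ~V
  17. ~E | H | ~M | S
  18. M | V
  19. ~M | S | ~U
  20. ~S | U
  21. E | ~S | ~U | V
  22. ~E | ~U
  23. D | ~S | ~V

Unit clause (~V) forces V = False.
In (M | V) only M is left, so M = True.
Try S = True:
  (~K | ~S) forces K = False.
  (~S | U) forces U = True.
  (~H | K | ~U) forces H = False.
  (E | ~S | ~U | V) forces E = True.
  clause (~E | ~U) is falsified — backtrack.
So S = False.
  then (~M | S | ~U) forces U = False.
  then (~D | U) forces D = False.
  then (~E | S | U) forces E = False.
Set K = False.
Set H = False.
All clauses satisfied.

S: False; K: False; H: False; V: False; D: False; U: False; M: True; E: False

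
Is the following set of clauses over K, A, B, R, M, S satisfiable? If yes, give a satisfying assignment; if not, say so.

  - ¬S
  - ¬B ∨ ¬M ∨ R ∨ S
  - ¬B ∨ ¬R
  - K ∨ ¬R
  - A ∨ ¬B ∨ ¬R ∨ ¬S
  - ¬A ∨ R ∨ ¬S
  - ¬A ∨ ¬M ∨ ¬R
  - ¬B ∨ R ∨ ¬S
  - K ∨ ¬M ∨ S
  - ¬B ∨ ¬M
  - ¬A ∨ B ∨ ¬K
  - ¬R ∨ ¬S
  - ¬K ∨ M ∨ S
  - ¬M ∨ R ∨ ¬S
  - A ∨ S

Unit clause (¬S) forces S = False.
In (A ∨ S) only A is left, so A = True.
Set K = False.
  then (K ∨ ¬R) forces R = False.
  then (K ∨ ¬M ∨ S) forces M = False.
Set B = False.
All clauses satisfied.

K = False, A = True, B = False, R = False, M = False, S = False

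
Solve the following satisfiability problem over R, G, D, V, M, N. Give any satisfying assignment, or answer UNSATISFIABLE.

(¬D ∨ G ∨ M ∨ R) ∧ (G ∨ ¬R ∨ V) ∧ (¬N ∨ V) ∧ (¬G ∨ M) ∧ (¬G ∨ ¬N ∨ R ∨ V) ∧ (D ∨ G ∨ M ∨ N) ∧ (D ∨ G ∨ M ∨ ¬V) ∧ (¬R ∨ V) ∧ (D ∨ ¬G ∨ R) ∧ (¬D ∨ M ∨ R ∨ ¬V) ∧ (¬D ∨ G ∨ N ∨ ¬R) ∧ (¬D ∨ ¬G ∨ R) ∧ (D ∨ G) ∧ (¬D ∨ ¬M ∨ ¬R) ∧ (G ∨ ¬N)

R = True, G = True, D = False, V = True, M = True, N = True

Set R = True.
  then (¬R ∨ V) forces V = True.
Try G = False:
  (D ∨ G) forces D = True.
  (¬D ∨ G ∨ N ∨ ¬R) forces N = True.
  clause (G ∨ ¬N) is falsified — backtrack.
So G = True.
  then (¬G ∨ M) forces M = True.
  then (¬D ∨ ¬M ∨ ¬R) forces D = False.
Set N = True.
All clauses satisfied.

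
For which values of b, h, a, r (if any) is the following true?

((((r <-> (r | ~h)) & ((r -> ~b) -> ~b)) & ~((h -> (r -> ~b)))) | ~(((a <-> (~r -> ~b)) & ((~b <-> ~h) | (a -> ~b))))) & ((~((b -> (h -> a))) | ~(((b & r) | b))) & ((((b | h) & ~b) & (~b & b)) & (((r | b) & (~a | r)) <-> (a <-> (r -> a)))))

Case b = True: the conjunct ~b is False.
Case b = False: the conjunct b is False.
Both cases fail — unsatisfiable.

No satisfying assignment exists.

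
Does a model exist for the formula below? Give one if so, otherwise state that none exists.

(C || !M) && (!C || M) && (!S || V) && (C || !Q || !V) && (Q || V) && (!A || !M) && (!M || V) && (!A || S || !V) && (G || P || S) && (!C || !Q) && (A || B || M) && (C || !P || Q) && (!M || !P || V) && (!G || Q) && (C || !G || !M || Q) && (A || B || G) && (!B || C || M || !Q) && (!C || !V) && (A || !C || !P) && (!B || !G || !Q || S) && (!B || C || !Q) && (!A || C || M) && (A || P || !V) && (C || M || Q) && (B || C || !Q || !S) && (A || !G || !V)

Case M = True:
  (C || !M) forces C = True.
  (!A || !M) forces A = False.
  (!M || V) forces V = True.
  Clause (!C || !V) is falsified — contradiction.
Case M = False:
  (!C || M) forces C = False.
  (!A || C || M) forces A = False.
  (A || B || M) forces B = True.
  (!B || C || M || !Q) forces Q = False.
  Clause (C || M || Q) is falsified — contradiction.
Both cases fail, so the formula is unsatisfiable.

Unsatisfiable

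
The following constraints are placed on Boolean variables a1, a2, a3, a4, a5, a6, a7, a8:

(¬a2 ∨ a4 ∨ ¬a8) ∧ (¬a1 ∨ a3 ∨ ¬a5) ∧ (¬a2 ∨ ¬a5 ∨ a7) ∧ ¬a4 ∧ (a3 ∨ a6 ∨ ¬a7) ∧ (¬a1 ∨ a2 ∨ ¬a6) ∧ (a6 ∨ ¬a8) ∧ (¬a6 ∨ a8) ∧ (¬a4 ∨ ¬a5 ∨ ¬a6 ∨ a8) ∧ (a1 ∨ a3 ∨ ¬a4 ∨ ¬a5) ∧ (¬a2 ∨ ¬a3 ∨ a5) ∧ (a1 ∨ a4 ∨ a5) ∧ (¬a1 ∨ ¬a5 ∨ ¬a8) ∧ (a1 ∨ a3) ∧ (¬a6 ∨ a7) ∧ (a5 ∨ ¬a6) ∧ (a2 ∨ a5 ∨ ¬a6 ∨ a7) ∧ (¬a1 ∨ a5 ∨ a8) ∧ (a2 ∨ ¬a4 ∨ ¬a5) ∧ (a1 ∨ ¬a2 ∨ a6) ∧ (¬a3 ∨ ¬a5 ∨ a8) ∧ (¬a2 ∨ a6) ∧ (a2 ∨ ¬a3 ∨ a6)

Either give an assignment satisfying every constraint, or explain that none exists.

a1 = False, a2 = False, a3 = True, a4 = False, a5 = True, a6 = True, a7 = True, a8 = True

Unit clause (¬a4) forces a4 = False.
Set a1 = False.
  then (a1 ∨ a4 ∨ a5) forces a5 = True.
  then (a1 ∨ a3) forces a3 = True.
  then (¬a3 ∨ ¬a5 ∨ a8) forces a8 = True.
  then (¬a2 ∨ a4 ∨ ¬a8) forces a2 = False.
  then (a6 ∨ ¬a8) forces a6 = True.
  then (¬a6 ∨ a7) forces a7 = True.
All clauses satisfied.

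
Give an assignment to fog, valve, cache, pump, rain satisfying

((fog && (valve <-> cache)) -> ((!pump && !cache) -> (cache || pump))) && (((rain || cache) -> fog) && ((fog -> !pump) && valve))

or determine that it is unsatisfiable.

fog = False, valve = True, cache = False, pump = True, rain = False

  (fog && (valve <-> cache)) -> ((!pump && !cache) -> (cache || pump)) = True
    fog && (valve <-> cache) = False
      valve <-> cache = False
    (!pump && !cache) -> (cache || pump) = True
      !pump && !cache = False
        !pump = False
        !cache = True
      cache || pump = True
  ((rain || cache) -> fog) && ((fog -> !pump) && valve) = True
    (rain || cache) -> fog = True
      rain || cache = False
    (fog -> !pump) && valve = True
      fog -> !pump = True
        !pump = False
Both conjuncts True, so the formula holds.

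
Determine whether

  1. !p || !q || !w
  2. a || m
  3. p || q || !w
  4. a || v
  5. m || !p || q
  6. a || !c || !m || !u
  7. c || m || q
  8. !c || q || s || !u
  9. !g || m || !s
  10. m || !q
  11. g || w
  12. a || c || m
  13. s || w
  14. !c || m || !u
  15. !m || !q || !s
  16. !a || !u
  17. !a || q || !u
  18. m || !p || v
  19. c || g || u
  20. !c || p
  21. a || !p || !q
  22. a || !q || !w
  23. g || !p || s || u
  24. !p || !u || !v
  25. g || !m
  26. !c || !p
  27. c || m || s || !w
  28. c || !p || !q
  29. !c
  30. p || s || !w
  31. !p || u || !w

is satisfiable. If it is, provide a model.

Unit clause (!c) forces c = False.
Set a = True.
  then (!a || !u) forces u = False.
  then (c || g || u) forces g = True.
Try q = True:
  (m || !q) forces m = True.
  (!m || !q || !s) forces s = False.
  (s || w) forces w = True.
  (!p || !q || !w) forces p = False.
  clause (p || s || !w) is falsified — backtrack.
So q = False.
  then (c || m || q) forces m = True.
Set w = False.
  then (s || w) forces s = True.
Set v = True.
Set p = True.
All clauses satisfied.

a = True, q = False, w = False, v = True, p = True, u = False, g = True, s = True, m = True, c = False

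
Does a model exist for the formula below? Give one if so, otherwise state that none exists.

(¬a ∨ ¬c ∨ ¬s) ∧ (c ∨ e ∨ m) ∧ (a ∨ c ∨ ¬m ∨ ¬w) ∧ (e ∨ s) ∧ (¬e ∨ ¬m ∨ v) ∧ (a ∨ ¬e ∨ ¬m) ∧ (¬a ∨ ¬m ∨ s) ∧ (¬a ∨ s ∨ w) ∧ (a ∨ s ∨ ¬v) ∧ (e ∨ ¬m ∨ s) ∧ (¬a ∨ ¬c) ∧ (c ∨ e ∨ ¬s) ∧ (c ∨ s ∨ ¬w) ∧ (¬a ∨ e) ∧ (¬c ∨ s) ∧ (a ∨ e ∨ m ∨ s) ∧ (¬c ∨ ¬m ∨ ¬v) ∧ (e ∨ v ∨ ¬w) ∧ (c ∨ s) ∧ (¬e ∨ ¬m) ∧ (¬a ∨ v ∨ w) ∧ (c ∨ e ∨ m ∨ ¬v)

Set e = False.
  then (e ∨ s) forces s = True.
  then (c ∨ e ∨ ¬s) forces c = True.
  then (¬a ∨ e) forces a = False.
Set w = True.
  then (e ∨ v ∨ ¬w) forces v = True.
  then (¬c ∨ ¬m ∨ ¬v) forces m = False.
All clauses satisfied.

e = False, a = False, w = True, s = True, c = True, m = False, v = True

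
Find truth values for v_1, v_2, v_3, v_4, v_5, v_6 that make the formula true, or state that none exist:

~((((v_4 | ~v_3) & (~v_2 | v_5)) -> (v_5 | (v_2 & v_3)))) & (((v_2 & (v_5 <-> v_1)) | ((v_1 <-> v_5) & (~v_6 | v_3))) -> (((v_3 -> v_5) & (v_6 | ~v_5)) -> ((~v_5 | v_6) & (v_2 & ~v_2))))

v_1=T, v_2=F, v_3=F, v_4=T, v_5=F, v_6=T

  ~((((v_4 | ~v_3) & (~v_2 | v_5)) -> (v_5 | (v_2 & v_3)))) = True
    ((v_4 | ~v_3) & (~v_2 | v_5)) -> (v_5 | (v_2 & v_3)) = False
      (v_4 | ~v_3) & (~v_2 | v_5) = True
        v_4 | ~v_3 = True
          ~v_3 = True
        ~v_2 | v_5 = True
          ~v_2 = True
      v_5 | (v_2 & v_3) = False
        v_2 & v_3 = False
  ((v_2 & (v_5 <-> v_1)) | ((v_1 <-> v_5) & (~v_6 | v_3))) -> (((v_3 -> v_5) & (v_6 | ~v_5)) -> ((~v_5 | v_6) & (v_2 & ~v_2))) = True
    (v_2 & (v_5 <-> v_1)) | ((v_1 <-> v_5) & (~v_6 | v_3)) = False
      v_2 & (v_5 <-> v_1) = False
        v_5 <-> v_1 = False
      (v_1 <-> v_5) & (~v_6 | v_3) = False
        v_1 <-> v_5 = False
        ~v_6 | v_3 = False
          ~v_6 = False
    ((v_3 -> v_5) & (v_6 | ~v_5)) -> ((~v_5 | v_6) & (v_2 & ~v_2)) = False
      (v_3 -> v_5) & (v_6 | ~v_5) = True
        v_3 -> v_5 = True
        v_6 | ~v_5 = True
          ~v_5 = True
      (~v_5 | v_6) & (v_2 & ~v_2) = False
        ~v_5 | v_6 = True
          ~v_5 = True
        v_2 & ~v_2 = False
          ~v_2 = True
Both conjuncts True, so the formula holds.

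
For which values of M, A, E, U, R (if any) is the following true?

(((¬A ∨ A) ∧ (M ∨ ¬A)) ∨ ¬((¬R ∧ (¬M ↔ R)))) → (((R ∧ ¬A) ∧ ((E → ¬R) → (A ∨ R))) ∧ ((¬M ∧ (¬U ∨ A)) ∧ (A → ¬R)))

M = False; A = False; E = True; U = False; R = True

  (((¬A ∨ A) ∧ (M ∨ ¬A)) ∨ ¬((¬R ∧ (¬M ↔ R)))) → (((R ∧ ¬A) ∧ ((E → ¬R) → (A ∨ R))) ∧ ((¬M ∧ (¬U ∨ A)) ∧ (A → ¬R))) = True
    ((¬A ∨ A) ∧ (M ∨ ¬A)) ∨ ¬((¬R ∧ (¬M ↔ R))) = True
      (¬A ∨ A) ∧ (M ∨ ¬A) = True
        ¬A ∨ A = True
          ¬A = True
        M ∨ ¬A = True
          ¬A = True
      ¬((¬R ∧ (¬M ↔ R))) = True
        ¬R ∧ (¬M ↔ R) = False
          ¬R = False
          ¬M ↔ R = True
            ¬M = True
    ((R ∧ ¬A) ∧ ((E → ¬R) → (A ∨ R))) ∧ ((¬M ∧ (¬U ∨ A)) ∧ (A → ¬R)) = True
      (R ∧ ¬A) ∧ ((E → ¬R) → (A ∨ R)) = True
        R ∧ ¬A = True
          ¬A = True
        (E → ¬R) → (A ∨ R) = True
          E → ¬R = False
            ¬R = False
          A ∨ R = True
      (¬M ∧ (¬U ∨ A)) ∧ (A → ¬R) = True
        ¬M ∧ (¬U ∨ A) = True
          ¬M = True
          ¬U ∨ A = True
            ¬U = True
        A → ¬R = True
          ¬R = False
The formula evaluates to True.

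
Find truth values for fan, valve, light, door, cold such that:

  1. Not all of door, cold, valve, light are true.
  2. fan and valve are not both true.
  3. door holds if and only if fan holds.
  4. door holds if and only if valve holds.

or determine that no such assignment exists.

fan=F; valve=F; light=T; door=F; cold=T

  (1) {door, cold, valve, light}: 2/4 true — not all ✓
  (2) fan=F, valve=F — not both ✓
  (3) door=F, fan=F — same ✓
  (4) door=F, valve=F — same ✓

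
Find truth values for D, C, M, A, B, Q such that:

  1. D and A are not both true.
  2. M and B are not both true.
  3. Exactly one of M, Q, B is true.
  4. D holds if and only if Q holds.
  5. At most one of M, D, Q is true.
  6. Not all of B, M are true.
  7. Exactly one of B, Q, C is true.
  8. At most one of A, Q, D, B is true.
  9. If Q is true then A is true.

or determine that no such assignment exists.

D: False, C: False, M: False, A: False, B: True, Q: False

  (1) D=F, A=F — not both ✓
  (2) M=F, B=T — not both ✓
  (3) {M, Q, B}: 1 true — exactly one ✓
  (4) D=F, Q=F — same ✓
  (5) {M, D, Q}: 0 true — at most one ✓
  (6) {B, M}: 1/2 true — not all ✓
  (7) {B, Q, C}: 1 true — exactly one ✓
  (8) {A, Q, D, B}: 1 true — at most one ✓
  (9) Q=F ⇒ A: vacuous ✓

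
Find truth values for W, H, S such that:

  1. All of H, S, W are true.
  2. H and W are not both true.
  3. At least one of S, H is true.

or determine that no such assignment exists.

Case W = True:
  (1) forces H = True.
  Constraint (2) is violated (H=T, W=T) — contradiction.
Case W = False:
  Constraint (1) is violated (W=F) — contradiction.
Both cases fail — unsatisfiable.

No satisfying assignment exists.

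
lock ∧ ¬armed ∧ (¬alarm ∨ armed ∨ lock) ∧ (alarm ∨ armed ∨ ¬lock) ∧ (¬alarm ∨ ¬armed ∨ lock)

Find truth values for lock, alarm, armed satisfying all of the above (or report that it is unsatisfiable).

Unit clause (lock) forces lock = True.
Unit clause (¬armed) forces armed = False.
In (alarm ∨ armed ∨ ¬lock) only alarm is left, so alarm = True.
Check each clause:
  (lock): lock holds.
  (¬armed): ¬armed holds.
  (¬alarm ∨ armed ∨ lock): lock holds.
  (alarm ∨ armed ∨ ¬lock): alarm holds.
  (¬alarm ∨ ¬armed ∨ lock): ¬armed holds.
All clauses satisfied.

lock = True, alarm = True, armed = False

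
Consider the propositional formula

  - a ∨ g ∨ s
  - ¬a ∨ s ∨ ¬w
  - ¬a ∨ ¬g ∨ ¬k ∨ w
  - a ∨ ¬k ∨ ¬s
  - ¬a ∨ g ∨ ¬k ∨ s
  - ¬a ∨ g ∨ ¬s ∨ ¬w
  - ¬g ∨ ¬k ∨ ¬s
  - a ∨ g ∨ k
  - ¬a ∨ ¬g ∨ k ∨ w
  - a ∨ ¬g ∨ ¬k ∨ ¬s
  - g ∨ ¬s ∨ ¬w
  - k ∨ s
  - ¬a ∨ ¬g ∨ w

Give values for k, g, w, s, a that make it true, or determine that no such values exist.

k = False, g = True, w = True, s = True, a = True

Set k = False.
  then (k ∨ s) forces s = True.
Set g = True.
Set w = True.
Set a = True.
All clauses satisfied.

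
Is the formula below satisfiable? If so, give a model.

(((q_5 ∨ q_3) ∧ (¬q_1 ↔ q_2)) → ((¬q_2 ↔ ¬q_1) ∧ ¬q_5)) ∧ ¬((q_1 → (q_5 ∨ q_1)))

UNSATISFIABLE

The conjunct ¬((q_1 → (q_5 ∨ q_1))) is unsatisfiable on its own:
  q_1=F, q_5=F: evaluates to False.
  q_1=F, q_5=T: evaluates to False.
  q_1=T, q_5=F: evaluates to False.
  q_1=T, q_5=T: evaluates to False.
So the whole conjunction is unsatisfiable.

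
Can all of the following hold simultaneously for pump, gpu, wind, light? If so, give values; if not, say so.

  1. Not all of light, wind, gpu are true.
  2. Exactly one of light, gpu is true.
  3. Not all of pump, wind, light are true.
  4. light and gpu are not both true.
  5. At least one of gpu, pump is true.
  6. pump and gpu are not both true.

pump = False, gpu = True, wind = True, light = False

  (1) {light, wind, gpu}: 2/3 true — not all ✓
  (2) {light, gpu}: 1 true — exactly one ✓
  (3) {pump, wind, light}: 1/3 true — not all ✓
  (4) light=F, gpu=T — not both ✓
  (5) {gpu, pump}: 1 true — at least one ✓
  (6) pump=F, gpu=T — not both ✓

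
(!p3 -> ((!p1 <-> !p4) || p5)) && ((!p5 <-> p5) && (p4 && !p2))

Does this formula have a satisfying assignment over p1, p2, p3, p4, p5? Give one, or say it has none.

The conjunct !p5 <-> p5 is unsatisfiable on its own:
  p5=F: evaluates to False.
  p5=T: evaluates to False.
So the whole conjunction is unsatisfiable.

Unsatisfiable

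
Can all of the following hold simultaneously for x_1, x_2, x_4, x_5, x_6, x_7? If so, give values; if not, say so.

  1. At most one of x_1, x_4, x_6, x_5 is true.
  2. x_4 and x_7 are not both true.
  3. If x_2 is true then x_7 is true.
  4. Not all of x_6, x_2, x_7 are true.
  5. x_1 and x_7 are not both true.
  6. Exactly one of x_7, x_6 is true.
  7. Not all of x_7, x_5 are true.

x_1 = False, x_2 = False, x_4 = False, x_5 = False, x_6 = True, x_7 = False

  (1) {x_1, x_4, x_6, x_5}: 1 true — at most one ✓
  (2) x_4=F, x_7=F — not both ✓
  (3) x_2=F ⇒ x_7: vacuous ✓
  (4) {x_6, x_2, x_7}: 1/3 true — not all ✓
  (5) x_1=F, x_7=F — not both ✓
  (6) {x_7, x_6}: 1 true — exactly one ✓
  (7) {x_7, x_5}: 0/2 true — not all ✓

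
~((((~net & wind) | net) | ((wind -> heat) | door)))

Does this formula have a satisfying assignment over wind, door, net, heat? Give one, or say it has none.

UNSATISFIABLE

Case net = True: the formula becomes ~((True | ((wind -> heat) | door))) = False.
Case net = False: the formula simplifies to ~((wind | ((wind -> heat) | door))).
  wind = True: this becomes ~((True | (heat | door))) = False.
  wind = False: this becomes ~((False | True)) = False.
Both cases fail — unsatisfiable.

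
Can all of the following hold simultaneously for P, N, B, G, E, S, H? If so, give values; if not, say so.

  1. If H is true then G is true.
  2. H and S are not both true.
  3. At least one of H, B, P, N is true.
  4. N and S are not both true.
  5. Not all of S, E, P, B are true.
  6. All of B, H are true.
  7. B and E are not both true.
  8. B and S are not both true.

P: False, N: False, B: True, G: True, E: False, S: False, H: True

  (1) H=T ⇒ G: T ✓
  (2) H=T, S=F — not both ✓
  (3) {H, B, P, N}: 2 true — at least one ✓
  (4) N=F, S=F — not both ✓
  (5) {S, E, P, B}: 1/4 true — not all ✓
  (6) {B, H}: all 2 true ✓
  (7) B=T, E=F — not both ✓
  (8) B=T, S=F — not both ✓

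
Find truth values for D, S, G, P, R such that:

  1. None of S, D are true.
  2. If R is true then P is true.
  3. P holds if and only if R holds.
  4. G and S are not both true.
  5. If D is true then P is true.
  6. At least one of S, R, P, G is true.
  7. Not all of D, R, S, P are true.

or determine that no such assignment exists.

D=F, S=F, G=T, P=F, R=F

  (1) {S, D}: 0 true — none ✓
  (2) R=F ⇒ P: vacuous ✓
  (3) P=F, R=F — same ✓
  (4) G=T, S=F — not both ✓
  (5) D=F ⇒ P: vacuous ✓
  (6) {S, R, P, G}: 1 true — at least one ✓
  (7) {D, R, S, P}: 0/4 true — not all ✓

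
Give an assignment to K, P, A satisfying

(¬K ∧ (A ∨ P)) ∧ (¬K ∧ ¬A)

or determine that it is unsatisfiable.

K = False; P = True; A = False

  ¬K ∧ (A ∨ P) = True
    ¬K = True
    A ∨ P = True
  ¬K ∧ ¬A = True
    ¬K = True
    ¬A = True
Both conjuncts True, so the formula holds.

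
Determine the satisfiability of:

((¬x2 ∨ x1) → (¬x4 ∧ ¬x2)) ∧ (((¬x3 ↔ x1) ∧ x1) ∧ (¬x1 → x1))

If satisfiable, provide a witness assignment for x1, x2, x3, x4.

x1 = True, x2 = False, x3 = False, x4 = False

  (¬x2 ∨ x1) → (¬x4 ∧ ¬x2) = True
    ¬x2 ∨ x1 = True
      ¬x2 = True
    ¬x4 ∧ ¬x2 = True
      ¬x4 = True
      ¬x2 = True
  ((¬x3 ↔ x1) ∧ x1) ∧ (¬x1 → x1) = True
    (¬x3 ↔ x1) ∧ x1 = True
      ¬x3 ↔ x1 = True
        ¬x3 = True
    ¬x1 → x1 = True
      ¬x1 = False
Both conjuncts True, so the formula holds.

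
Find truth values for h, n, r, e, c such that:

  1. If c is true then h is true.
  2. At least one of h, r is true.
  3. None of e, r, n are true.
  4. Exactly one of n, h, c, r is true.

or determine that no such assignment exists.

h: True; n: False; r: False; e: False; c: False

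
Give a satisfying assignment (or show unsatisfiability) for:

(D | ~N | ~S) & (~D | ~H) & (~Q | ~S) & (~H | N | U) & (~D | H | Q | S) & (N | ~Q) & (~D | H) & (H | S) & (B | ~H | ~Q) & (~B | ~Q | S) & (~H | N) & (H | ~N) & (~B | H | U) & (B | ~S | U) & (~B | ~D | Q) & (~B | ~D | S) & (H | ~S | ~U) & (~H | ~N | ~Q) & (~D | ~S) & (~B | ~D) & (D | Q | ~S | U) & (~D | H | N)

N = True; B = True; Q = False; S = False; D = False; H = True; U = True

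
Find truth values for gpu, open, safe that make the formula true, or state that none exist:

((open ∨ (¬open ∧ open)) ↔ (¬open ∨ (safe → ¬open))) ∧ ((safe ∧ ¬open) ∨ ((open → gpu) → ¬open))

gpu = False; open = True; safe = False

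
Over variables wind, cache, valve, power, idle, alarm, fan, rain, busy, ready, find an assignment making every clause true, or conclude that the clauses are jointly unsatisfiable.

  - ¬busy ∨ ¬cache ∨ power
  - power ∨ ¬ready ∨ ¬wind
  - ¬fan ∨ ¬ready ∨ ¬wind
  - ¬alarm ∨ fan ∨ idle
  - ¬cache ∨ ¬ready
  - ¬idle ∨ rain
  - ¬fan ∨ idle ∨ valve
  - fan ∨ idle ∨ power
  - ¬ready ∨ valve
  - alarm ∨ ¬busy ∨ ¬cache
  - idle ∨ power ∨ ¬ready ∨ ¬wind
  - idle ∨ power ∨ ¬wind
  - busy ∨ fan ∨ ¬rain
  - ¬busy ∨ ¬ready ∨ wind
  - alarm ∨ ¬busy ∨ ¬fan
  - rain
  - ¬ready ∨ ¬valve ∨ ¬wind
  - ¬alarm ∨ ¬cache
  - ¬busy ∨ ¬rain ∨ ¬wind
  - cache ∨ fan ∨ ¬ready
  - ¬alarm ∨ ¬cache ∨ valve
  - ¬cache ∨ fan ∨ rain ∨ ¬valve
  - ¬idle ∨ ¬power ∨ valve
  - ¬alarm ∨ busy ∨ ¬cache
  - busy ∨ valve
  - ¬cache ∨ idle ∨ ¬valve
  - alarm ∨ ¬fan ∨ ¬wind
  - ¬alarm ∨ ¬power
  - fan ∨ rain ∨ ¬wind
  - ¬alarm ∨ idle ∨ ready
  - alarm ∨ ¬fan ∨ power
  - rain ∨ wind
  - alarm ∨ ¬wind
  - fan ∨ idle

Unit clause (rain) forces rain = True.
Set wind = False.
Set cache = False.
Set valve = True.
Set power = False.
Set idle = True.
Set alarm = False.
  then (alarm ∨ ¬fan ∨ power) forces fan = False.
  then (busy ∨ fan ∨ ¬rain) forces busy = True.
  then (¬busy ∨ ¬ready ∨ wind) forces ready = False.
All clauses satisfied.

wind = False, cache = False, valve = True, power = False, idle = True, alarm = False, fan = False, rain = True, busy = True, ready = False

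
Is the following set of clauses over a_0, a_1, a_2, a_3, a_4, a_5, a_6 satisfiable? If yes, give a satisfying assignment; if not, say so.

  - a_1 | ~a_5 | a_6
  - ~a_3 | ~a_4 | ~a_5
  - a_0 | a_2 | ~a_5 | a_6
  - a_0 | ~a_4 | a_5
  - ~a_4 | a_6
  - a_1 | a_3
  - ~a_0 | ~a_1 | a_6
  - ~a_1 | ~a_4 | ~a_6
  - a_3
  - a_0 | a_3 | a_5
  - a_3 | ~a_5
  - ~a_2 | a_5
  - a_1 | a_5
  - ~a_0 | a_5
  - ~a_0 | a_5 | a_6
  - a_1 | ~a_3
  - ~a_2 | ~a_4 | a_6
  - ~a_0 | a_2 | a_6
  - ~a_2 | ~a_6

a_0 = True, a_1 = True, a_2 = False, a_3 = True, a_4 = False, a_5 = True, a_6 = True

Unit clause (a_3) forces a_3 = True.
In (a_1 | ~a_3) only a_1 is left, so a_1 = True.
Set a_0 = True.
  then (~a_0 | ~a_1 | a_6) forces a_6 = True.
  then (~a_1 | ~a_4 | ~a_6) forces a_4 = False.
  then (~a_0 | a_5) forces a_5 = True.
  then (~a_2 | ~a_6) forces a_2 = False.
All clauses satisfied.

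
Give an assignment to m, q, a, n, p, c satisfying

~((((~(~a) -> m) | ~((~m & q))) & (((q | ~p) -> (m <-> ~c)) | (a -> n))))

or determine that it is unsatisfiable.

m=F, q=T, a=T, n=F, p=T, c=F

  ~((((~(~a) -> m) | ~((~m & q))) & (((q | ~p) -> (m <-> ~c)) | (a -> n)))) = True
    ((~(~a) -> m) | ~((~m & q))) & (((q | ~p) -> (m <-> ~c)) | (a -> n)) = False
      (~(~a) -> m) | ~((~m & q)) = False
        ~(~a) -> m = False
          ~(~a) = True
            ~a = False
        ~((~m & q)) = False
          ~m & q = True
            ~m = True
      ((q | ~p) -> (m <-> ~c)) | (a -> n) = False
        (q | ~p) -> (m <-> ~c) = False
          q | ~p = True
            ~p = False
          m <-> ~c = False
            ~c = True
        a -> n = False
The formula evaluates to True.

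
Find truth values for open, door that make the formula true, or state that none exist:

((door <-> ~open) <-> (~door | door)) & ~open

open = False, door = True

  (door <-> ~open) <-> (~door | door) = True
    door <-> ~open = True
      ~open = True
    ~door | door = True
      ~door = False
  ~open = True
Both conjuncts True, so the formula holds.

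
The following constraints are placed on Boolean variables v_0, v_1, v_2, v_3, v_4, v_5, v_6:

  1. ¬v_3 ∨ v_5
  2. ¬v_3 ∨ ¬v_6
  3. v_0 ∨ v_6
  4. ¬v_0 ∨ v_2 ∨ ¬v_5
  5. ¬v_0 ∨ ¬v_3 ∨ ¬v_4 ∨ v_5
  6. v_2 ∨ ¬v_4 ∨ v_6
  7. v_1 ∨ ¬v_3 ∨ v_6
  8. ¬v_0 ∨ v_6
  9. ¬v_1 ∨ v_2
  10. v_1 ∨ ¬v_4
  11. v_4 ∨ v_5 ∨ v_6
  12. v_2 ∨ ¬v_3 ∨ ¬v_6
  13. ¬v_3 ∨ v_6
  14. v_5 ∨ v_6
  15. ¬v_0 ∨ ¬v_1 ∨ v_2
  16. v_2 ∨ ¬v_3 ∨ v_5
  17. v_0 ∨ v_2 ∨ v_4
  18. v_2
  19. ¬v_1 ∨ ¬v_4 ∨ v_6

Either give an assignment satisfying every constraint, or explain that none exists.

Unit clause (v_2) forces v_2 = True.
Set v_0 = True.
  then (¬v_0 ∨ v_6) forces v_6 = True.
  then (¬v_3 ∨ ¬v_6) forces v_3 = False.
Set v_1 = False.
  then (v_1 ∨ ¬v_4) forces v_4 = False.
Set v_5 = False.
All clauses satisfied.

v_0 = True, v_1 = False, v_2 = True, v_3 = False, v_4 = False, v_5 = False, v_6 = True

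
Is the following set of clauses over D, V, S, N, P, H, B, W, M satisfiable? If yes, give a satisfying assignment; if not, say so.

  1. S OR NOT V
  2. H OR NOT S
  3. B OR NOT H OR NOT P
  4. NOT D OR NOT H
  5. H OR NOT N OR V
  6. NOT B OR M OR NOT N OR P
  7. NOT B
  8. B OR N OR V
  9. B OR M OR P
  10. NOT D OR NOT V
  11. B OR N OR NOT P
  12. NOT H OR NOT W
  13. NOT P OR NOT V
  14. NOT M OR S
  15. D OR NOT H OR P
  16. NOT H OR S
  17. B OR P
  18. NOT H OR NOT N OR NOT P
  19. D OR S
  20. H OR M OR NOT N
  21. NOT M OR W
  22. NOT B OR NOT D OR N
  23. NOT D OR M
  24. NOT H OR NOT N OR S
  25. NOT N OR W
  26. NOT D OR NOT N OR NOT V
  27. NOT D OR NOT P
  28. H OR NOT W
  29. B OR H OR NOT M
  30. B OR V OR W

Case B = True:
  Clause (NOT B) is falsified — contradiction.
Case B = False:
  (B OR P) forces P = True.
  (B OR NOT H OR NOT P) forces H = False.
  (H OR NOT S) forces S = False.
  (S OR NOT V) forces V = False.
  (H OR NOT N OR V) forces N = False.
  Clause (B OR N OR V) is falsified — contradiction.
Both cases fail, so the formula is unsatisfiable.

UNSATISFIABLE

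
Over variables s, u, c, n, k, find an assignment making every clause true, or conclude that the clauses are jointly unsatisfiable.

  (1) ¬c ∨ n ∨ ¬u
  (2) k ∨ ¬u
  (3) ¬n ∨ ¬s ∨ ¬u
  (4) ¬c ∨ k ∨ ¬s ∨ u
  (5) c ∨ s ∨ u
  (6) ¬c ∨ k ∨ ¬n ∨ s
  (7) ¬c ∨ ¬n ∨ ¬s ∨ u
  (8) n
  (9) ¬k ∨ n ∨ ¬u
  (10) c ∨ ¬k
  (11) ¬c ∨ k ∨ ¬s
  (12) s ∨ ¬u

Unit clause (n) forces n = True.
Set s = False.
  then (s ∨ ¬u) forces u = False.
  then (c ∨ s ∨ u) forces c = True.
  then (¬c ∨ k ∨ ¬n ∨ s) forces k = True.
All clauses satisfied.

s = False, u = False, c = True, n = True, k = True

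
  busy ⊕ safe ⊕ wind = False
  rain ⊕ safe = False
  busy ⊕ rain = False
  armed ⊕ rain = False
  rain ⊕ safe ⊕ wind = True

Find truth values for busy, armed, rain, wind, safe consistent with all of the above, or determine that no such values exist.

Unsatisfiable — no assignment works.

Adding constraints 1, 3, 5 mod 2: every variable appears an even number of times on the left, so the left side is 0.
But the right sides sum to 1 (mod 2). 0 ≠ 1 — the system is inconsistent.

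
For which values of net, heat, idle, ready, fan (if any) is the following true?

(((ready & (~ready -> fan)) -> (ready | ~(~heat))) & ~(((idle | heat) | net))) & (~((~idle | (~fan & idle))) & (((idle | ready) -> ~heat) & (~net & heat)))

The formula is unsatisfiable.

Case heat = True: the conjunct ~(((idle | heat) | net)) becomes ~((True | net)) = False.
Case heat = False: the conjunct heat is False.
Both cases fail — unsatisfiable.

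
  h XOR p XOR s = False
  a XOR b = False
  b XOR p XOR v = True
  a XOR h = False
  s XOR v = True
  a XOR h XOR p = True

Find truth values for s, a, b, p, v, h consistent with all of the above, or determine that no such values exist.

s: True, a: False, b: False, p: True, v: False, h: False

h XOR p XOR s = F XOR T XOR T = False ✓
a XOR b = F XOR F = False ✓
b XOR p XOR v = F XOR T XOR F = True ✓
a XOR h = F XOR F = False ✓
s XOR v = T XOR F = True ✓
a XOR h XOR p = F XOR F XOR T = True ✓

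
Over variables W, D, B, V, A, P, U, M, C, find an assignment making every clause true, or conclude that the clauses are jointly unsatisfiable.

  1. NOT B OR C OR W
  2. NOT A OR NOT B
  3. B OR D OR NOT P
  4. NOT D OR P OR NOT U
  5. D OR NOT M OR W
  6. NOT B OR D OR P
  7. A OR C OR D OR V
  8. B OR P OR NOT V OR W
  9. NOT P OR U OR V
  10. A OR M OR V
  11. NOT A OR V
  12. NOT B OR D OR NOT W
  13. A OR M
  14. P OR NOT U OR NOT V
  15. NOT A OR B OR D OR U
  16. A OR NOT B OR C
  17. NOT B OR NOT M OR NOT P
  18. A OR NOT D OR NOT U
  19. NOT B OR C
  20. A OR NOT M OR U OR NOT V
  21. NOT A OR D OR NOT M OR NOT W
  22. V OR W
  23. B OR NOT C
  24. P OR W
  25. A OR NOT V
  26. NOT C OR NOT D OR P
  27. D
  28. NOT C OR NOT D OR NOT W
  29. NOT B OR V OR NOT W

W = False, D = True, B = False, V = True, A = True, P = True, U = False, M = True, C = False

Unit clause (D) forces D = True.
Set W = False.
  then (V OR W) forces V = True.
  then (P OR W) forces P = True.
  then (A OR NOT V) forces A = True.
  then (NOT A OR NOT B) forces B = False.
  then (B OR NOT C) forces C = False.
Set U = False.
Set M = True.
All clauses satisfied.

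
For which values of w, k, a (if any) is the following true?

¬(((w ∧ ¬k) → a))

w: True; k: False; a: False

  ¬(((w ∧ ¬k) → a)) = True
    (w ∧ ¬k) → a = False
      w ∧ ¬k = True
        ¬k = True
The formula evaluates to True.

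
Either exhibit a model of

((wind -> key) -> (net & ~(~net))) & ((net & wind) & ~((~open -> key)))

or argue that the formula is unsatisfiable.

net = True, open = False, wind = True, key = False

  (wind -> key) -> (net & ~(~net)) = True
    wind -> key = False
    net & ~(~net) = True
      ~(~net) = True
        ~net = False
  (net & wind) & ~((~open -> key)) = True
    net & wind = True
    ~((~open -> key)) = True
      ~open -> key = False
        ~open = True
Both conjuncts True, so the formula holds.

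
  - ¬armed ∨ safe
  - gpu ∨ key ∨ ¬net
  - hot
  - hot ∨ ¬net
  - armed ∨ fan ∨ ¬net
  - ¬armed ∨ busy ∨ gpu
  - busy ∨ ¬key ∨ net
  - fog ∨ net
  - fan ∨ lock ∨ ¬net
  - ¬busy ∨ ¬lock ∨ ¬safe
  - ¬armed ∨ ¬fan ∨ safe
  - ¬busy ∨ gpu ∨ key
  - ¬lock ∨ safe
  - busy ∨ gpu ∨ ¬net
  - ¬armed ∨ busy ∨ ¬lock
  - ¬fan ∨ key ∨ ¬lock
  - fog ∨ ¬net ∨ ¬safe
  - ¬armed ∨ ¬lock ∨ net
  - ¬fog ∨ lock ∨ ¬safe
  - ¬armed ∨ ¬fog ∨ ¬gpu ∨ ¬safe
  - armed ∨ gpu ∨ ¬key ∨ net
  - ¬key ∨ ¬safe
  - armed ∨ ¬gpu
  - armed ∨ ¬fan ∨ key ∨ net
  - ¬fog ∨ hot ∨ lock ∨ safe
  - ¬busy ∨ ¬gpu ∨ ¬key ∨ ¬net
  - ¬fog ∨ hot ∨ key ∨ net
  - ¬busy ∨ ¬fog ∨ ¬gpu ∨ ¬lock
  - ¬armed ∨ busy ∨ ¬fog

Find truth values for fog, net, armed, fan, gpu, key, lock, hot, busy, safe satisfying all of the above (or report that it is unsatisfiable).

Unit clause (hot) forces hot = True.
Set fog = True.
Set net = False.
Try armed = True:
  (¬armed ∨ safe) forces safe = True.
  (¬armed ∨ ¬lock ∨ net) forces lock = False.
  clause (¬fog ∨ lock ∨ ¬safe) is falsified — backtrack.
So armed = False.
  then (armed ∨ ¬gpu) forces gpu = False.
  then (armed ∨ gpu ∨ ¬key ∨ net) forces key = False.
  then (armed ∨ ¬fan ∨ key ∨ net) forces fan = False.
  then (¬busy ∨ gpu ∨ key) forces busy = False.
Set lock = True.
  then (¬lock ∨ safe) forces safe = True.
All clauses satisfied.

fog = True, net = False, armed = False, fan = False, gpu = False, key = False, lock = True, hot = True, busy = False, safe = True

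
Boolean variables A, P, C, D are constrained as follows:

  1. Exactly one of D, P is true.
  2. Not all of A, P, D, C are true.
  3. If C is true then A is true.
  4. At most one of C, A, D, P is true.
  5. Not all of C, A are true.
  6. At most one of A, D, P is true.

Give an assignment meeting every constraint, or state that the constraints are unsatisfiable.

A=F, P=T, C=F, D=F

  (1) {D, P}: 1 true — exactly one ✓
  (2) {A, P, D, C}: 1/4 true — not all ✓
  (3) C=F ⇒ A: vacuous ✓
  (4) {C, A, D, P}: 1 true — at most one ✓
  (5) {C, A}: 0/2 true — not all ✓
  (6) {A, D, P}: 1 true — at most one ✓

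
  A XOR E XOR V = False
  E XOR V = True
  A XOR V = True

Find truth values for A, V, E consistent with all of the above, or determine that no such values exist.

A: True, V: False, E: True

A XOR E XOR V = T XOR T XOR F = False ✓
E XOR V = T XOR F = True ✓
A XOR V = T XOR F = True ✓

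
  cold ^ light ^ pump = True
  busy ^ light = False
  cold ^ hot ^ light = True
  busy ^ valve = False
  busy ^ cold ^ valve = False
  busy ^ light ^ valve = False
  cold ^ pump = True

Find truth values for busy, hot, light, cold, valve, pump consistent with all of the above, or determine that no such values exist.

busy: False, hot: True, light: False, cold: False, valve: False, pump: True

cold ^ light ^ pump = F ^ F ^ T = True ✓
busy ^ light = F ^ F = False ✓
cold ^ hot ^ light = F ^ T ^ F = True ✓
busy ^ valve = F ^ F = False ✓
busy ^ cold ^ valve = F ^ F ^ F = False ✓
busy ^ light ^ valve = F ^ F ^ F = False ✓
cold ^ pump = F ^ T = True ✓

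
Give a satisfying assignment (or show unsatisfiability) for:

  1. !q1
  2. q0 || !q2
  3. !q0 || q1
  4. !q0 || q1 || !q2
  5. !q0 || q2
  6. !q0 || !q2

q0 = False; q1 = False; q2 = False

Unit clause (!q1) forces q1 = False.
In (!q0 || q1) only !q0 is left, so q0 = False.
In (q0 || !q2) only !q2 is left, so q2 = False.
Check each clause:
  (!q1): !q1 holds.
  (q0 || !q2): !q2 holds.
  (!q0 || q1): !q0 holds.
  (!q0 || q1 || !q2): !q0 holds.
  (!q0 || q2): !q0 holds.
  (!q0 || !q2): !q0 holds.
All clauses satisfied.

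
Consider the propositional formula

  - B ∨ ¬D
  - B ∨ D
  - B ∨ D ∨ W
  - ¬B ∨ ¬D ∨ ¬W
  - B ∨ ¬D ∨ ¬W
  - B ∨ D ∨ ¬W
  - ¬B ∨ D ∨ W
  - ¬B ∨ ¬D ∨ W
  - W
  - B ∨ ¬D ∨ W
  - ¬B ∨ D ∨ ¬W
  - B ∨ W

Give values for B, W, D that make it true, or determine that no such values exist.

Case B = True:
  (W) forces W = True.
  (¬B ∨ ¬D ∨ ¬W) forces D = False.
  Clause (¬B ∨ D ∨ ¬W) is falsified — contradiction.
Case B = False:
  (B ∨ ¬D) forces D = False.
  Clause (B ∨ D) is falsified — contradiction.
Both cases fail, so the formula is unsatisfiable.

UNSATISFIABLE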